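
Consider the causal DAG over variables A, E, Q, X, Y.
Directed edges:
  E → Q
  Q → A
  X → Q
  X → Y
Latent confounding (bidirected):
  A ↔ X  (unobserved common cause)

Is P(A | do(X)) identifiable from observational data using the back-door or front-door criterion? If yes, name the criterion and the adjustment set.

desc(X)\{X}={A,Q,Y}; candidates ⊆ {E}.
X↔A: latent back-door arc(s) into X.
size 0: {}; under {} X still reaches {A} ∋ A.
size 1: {E}; under {E} X still reaches {A} ∋ A.
X↔A cannot be blocked by any observed set — no back-door set.
{Q}: (i) intercepts every directed X→A path; (ii) no back-door X→{Q}; (iii) {X} blocks every back-door {Q}→A. Front-door holds.
P(A|do(X)) = Σ_{Q} P(Q|X) Σ_{X'} P(A|Q,X')P(X').

P(A|do(X)): frontdoor, adjust for {Q}.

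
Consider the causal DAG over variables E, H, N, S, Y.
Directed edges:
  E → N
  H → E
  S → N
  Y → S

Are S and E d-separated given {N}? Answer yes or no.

No — S and E are d-connected given {N}.

Bayes-Ball from S | {N} reaches {E,H,Y}.
E ∈ reach(S|{N}) ⇒ S ⊥̸ E | {N}.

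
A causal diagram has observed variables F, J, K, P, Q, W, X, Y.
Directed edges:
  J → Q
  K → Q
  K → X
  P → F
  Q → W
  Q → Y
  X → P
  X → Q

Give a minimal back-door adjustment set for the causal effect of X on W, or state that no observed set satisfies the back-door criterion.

X→W: minimal back-door set {K}.

desc(X)\{X}={F,P,Q,W,Y}; candidates ⊆ {J,K}.
size 0: {}; under {} X still reaches {K,Q,W,Y} ∋ W.
{K}: X⊥W given {K} in G with X→· removed — back-door holds.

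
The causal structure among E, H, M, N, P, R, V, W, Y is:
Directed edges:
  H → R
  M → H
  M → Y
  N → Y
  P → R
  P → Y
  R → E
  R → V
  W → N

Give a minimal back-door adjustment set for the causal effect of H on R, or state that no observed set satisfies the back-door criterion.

H→R: minimal back-door set ∅.

desc(H)\{H}={E,R,V}; candidates ⊆ {M,N,P,W,Y}.
∅: H⊥R given ∅ in G with H→· removed — back-door holds.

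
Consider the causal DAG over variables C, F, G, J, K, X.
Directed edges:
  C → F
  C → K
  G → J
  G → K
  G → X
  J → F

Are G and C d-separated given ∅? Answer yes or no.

Yes — G ⊥ C | ∅.

Bayes-Ball from G | ∅ reaches {F,J,K,X}.
C ∉ reach(G|∅) ⇒ G ⊥ C | ∅.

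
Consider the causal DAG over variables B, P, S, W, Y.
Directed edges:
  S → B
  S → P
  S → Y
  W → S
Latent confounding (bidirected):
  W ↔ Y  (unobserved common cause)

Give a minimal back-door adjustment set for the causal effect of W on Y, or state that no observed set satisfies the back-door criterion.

W→Y: no observed back-door set.

desc(W)\{W}={B,P,S,Y}; candidates ⊆ {—}.
W↔Y: latent back-door arc(s) into W.
size 0: {}; under {} W still reaches {Y} ∋ Y.
W↔Y cannot be blocked by any observed set — no back-door set.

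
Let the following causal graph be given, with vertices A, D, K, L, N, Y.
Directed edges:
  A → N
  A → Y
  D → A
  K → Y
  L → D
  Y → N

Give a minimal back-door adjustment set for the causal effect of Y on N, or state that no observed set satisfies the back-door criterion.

Y→N: minimal back-door set {A}.

desc(Y)\{Y}={N}; candidates ⊆ {A,D,K,L}.
size 0: {}; under {} Y still reaches {A,D,K,L,N} ∋ N.
{A}: Y⊥N given {A} in G with Y→· removed — back-door holds.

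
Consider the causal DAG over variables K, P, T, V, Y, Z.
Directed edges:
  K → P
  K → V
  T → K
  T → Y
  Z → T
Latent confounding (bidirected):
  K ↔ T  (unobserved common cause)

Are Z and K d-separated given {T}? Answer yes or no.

Bayes-Ball from Z | {T} reaches {K,P,V}.
K ∈ reach(Z|{T}) ⇒ Z ⊥̸ K | {T}.

No — Z and K are d-connected given {T}.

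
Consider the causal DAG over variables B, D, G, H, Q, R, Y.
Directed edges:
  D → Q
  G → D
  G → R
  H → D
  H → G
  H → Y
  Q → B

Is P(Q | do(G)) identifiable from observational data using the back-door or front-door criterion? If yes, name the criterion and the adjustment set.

P(Q|do(G)): backdoor, adjust for {H}.

desc(G)\{G}={B,D,Q,R}; candidates ⊆ {H,Y}.
size 0: {}; under {} G still reaches {B,D,H,Q,Y} ∋ Q.
{H}: G⊥Q given {H} in G with G→· removed — back-door holds.
P(Q|do(G)) = Σ_{H} P(Q|G,H)·P(H).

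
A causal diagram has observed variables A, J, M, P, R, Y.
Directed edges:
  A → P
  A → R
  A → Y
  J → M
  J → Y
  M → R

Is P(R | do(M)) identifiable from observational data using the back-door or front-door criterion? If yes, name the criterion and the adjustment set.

desc(M)\{M}={R}; candidates ⊆ {A,J,P,Y}.
∅: M⊥R given ∅ in G with M→· removed — back-door holds.
P(R|do(M)) = P(R|M) — no adjustment needed.

P(R|do(M)): backdoor, adjust for ∅.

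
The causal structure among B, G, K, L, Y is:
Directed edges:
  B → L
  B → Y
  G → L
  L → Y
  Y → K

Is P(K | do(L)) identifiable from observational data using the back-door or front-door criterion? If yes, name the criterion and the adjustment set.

desc(L)\{L}={K,Y}; candidates ⊆ {B,G}.
size 0: {}; under {} L still reaches {B,G,K,Y} ∋ K.
{B}: L⊥K given {B} in G with L→· removed — back-door holds.
P(K|do(L)) = Σ_{B} P(K|L,B)·P(B).

P(K|do(L)): backdoor, adjust for {B}.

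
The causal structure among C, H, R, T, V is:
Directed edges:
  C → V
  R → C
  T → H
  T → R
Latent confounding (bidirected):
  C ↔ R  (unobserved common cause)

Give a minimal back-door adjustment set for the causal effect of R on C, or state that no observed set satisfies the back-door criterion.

R→C: no observed back-door set.

desc(R)\{R}={C,V}; candidates ⊆ {H,T}.
R↔C: latent back-door arc(s) into R.
size 0: {}; under {} R still reaches {C,H,T,V} ∋ C.
size 1: {H}, {T}; under {H} R still reaches {C,T,V} ∋ C.
size 2: {H,T}; under {H,T} R still reaches {C,V} ∋ C.
R↔C cannot be blocked by any observed set — no back-door set.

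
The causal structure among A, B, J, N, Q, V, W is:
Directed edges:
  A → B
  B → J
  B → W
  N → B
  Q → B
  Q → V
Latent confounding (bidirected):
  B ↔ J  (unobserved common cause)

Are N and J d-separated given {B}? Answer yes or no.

Bayes-Ball from N | {B} reaches {A,J,Q,V}.
J ∈ reach(N|{B}) ⇒ N ⊥̸ J | {B}.

No — N and J are d-connected given {B}.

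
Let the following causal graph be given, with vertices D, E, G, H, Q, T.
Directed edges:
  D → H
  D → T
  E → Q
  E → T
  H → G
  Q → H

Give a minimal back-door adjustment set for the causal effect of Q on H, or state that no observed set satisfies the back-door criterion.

desc(Q)\{Q}={G,H}; candidates ⊆ {D,E,T}.
∅: Q⊥H given ∅ in G with Q→· removed — back-door holds.

Q→H: minimal back-door set ∅.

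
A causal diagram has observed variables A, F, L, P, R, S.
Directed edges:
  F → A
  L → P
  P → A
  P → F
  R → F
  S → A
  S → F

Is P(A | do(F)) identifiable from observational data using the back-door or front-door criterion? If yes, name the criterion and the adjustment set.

desc(F)\{F}={A}; candidates ⊆ {L,P,R,S}.
size 0: {}; under {} F still reaches {A,L,P,R,S} ∋ A.
size 1: {L}, {P}, {R} …(+1); under {L} F still reaches {A,P,R,S} ∋ A.
{P,S}: F⊥A given {P,S} in G with F→· removed — back-door holds.
P(A|do(F)) = Σ_{P,S} P(A|F,P,S)·P(P,S).

P(A|do(F)): backdoor, adjust for {P, S}.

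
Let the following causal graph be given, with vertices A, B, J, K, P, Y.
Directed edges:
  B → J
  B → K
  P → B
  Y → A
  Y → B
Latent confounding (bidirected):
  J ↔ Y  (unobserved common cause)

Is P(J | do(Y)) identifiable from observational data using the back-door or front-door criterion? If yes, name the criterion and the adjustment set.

P(J|do(Y)): frontdoor, adjust for {B}.

desc(Y)\{Y}={A,B,J,K}; candidates ⊆ {P}.
Y↔J: latent back-door arc(s) into Y.
size 0: {}; under {} Y still reaches {J} ∋ J.
size 1: {P}; under {P} Y still reaches {J} ∋ J.
Y↔J cannot be blocked by any observed set — no back-door set.
{B}: (i) intercepts every directed Y→J path; (ii) no back-door Y→{B}; (iii) {Y} blocks every back-door {B}→J. Front-door holds.
P(J|do(Y)) = Σ_{B} P(B|Y) Σ_{Y'} P(J|B,Y')P(Y').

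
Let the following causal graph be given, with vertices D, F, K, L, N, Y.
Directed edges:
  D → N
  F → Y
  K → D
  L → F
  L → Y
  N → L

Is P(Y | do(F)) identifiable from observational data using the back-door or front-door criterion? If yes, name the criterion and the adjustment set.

desc(F)\{F}={Y}; candidates ⊆ {D,K,L,N}.
size 0: {}; under {} F still reaches {D,K,L,N,Y} ∋ Y.
{L}: F⊥Y given {L} in G with F→· removed — back-door holds.
P(Y|do(F)) = Σ_{L} P(Y|F,L)·P(L).

P(Y|do(F)): backdoor, adjust for {L}.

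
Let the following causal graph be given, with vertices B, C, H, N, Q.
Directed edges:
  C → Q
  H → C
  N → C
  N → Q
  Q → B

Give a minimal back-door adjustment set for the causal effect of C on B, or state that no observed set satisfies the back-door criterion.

C→B: minimal back-door set {N}.

desc(C)\{C}={B,Q}; candidates ⊆ {H,N}.
size 0: {}; under {} C still reaches {B,H,N,Q} ∋ B.
{N}: C⊥B given {N} in G with C→· removed — back-door holds.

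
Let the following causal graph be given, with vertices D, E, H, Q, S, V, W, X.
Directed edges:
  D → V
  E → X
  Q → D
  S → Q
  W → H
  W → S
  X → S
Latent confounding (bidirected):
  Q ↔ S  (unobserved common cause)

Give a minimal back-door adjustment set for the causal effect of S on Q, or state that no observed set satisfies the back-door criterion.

desc(S)\{S}={D,Q,V}; candidates ⊆ {E,H,W,X}.
S↔Q: latent back-door arc(s) into S.
size 0: {}; under {} S still reaches {D,E,H,Q,V,W,X} ∋ Q.
size 1: {E}, {H}, {W} …(+1); under {E} S still reaches {D,H,Q,V,W,X} ∋ Q.
size 2: {E,H}, {E,W}, {E,X} …(+3); under {E,H} S still reaches {D,Q,V,W,X} ∋ Q.
S↔Q cannot be blocked by any observed set — no back-door set.

S→Q: no observed back-door set.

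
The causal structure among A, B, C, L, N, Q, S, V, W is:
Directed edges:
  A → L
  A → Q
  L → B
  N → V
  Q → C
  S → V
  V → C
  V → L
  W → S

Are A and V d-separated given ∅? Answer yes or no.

Bayes-Ball from A | ∅ reaches {B,C,L,Q}.
V ∉ reach(A|∅) ⇒ A ⊥ V | ∅.

Yes — A ⊥ V | ∅.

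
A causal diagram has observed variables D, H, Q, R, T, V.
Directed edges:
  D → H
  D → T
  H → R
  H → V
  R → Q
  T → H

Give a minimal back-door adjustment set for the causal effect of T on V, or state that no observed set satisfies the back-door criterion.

T→V: minimal back-door set {D}.

desc(T)\{T}={H,Q,R,V}; candidates ⊆ {D}.
size 0: {}; under {} T still reaches {D,H,Q,R,V} ∋ V.
{D}: T⊥V given {D} in G with T→· removed — back-door holds.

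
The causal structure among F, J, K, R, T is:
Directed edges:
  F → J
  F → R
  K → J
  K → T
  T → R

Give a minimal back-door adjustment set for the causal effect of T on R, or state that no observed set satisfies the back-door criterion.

T→R: minimal back-door set ∅.

desc(T)\{T}={R}; candidates ⊆ {F,J,K}.
∅: T⊥R given ∅ in G with T→· removed — back-door holds.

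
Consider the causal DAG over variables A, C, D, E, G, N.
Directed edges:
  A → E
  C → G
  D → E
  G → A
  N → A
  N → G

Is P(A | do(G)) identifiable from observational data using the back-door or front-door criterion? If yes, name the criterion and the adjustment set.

P(A|do(G)): backdoor, adjust for {N}.

desc(G)\{G}={A,E}; candidates ⊆ {C,D,N}.
size 0: {}; under {} G still reaches {A,C,E,N} ∋ A.
{N}: G⊥A given {N} in G with G→· removed — back-door holds.
P(A|do(G)) = Σ_{N} P(A|G,N)·P(N).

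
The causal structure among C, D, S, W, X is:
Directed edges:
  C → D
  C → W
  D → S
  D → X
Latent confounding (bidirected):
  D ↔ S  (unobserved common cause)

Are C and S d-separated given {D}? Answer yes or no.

Bayes-Ball from C | {D} reaches {S,W}.
S ∈ reach(C|{D}) ⇒ C ⊥̸ S | {D}.

No — C and S are d-connected given {D}.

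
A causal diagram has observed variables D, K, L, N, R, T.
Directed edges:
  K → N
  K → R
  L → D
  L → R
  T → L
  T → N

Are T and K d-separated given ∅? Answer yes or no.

Bayes-Ball from T | ∅ reaches {D,L,N,R}.
K ∉ reach(T|∅) ⇒ T ⊥ K | ∅.

Yes — T ⊥ K | ∅.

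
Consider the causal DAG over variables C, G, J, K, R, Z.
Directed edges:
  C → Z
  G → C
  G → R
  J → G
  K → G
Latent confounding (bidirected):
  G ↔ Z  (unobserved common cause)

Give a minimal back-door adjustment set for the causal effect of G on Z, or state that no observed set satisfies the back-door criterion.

desc(G)\{G}={C,R,Z}; candidates ⊆ {J,K}.
G↔Z: latent back-door arc(s) into G.
size 0: {}; under {} G still reaches {J,K,Z} ∋ Z.
size 1: {J}, {K}; under {J} G still reaches {K,Z} ∋ Z.
size 2: {J,K}; under {J,K} G still reaches {Z} ∋ Z.
G↔Z cannot be blocked by any observed set — no back-door set.

G→Z: no observed back-door set.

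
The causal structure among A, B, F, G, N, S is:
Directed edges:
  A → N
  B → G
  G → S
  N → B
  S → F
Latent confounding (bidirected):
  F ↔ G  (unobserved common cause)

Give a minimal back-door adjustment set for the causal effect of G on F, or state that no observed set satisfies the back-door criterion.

desc(G)\{G}={F,S}; candidates ⊆ {A,B,N}.
G↔F: latent back-door arc(s) into G.
size 0: {}; under {} G still reaches {A,B,F,N} ∋ F.
size 1: {A}, {B}, {N}; under {A} G still reaches {B,F,N} ∋ F.
size 2: {A,B}, {A,N}, {B,N}; under {A,B} G still reaches {F} ∋ F.
G↔F cannot be blocked by any observed set — no back-door set.

G→F: no observed back-door set.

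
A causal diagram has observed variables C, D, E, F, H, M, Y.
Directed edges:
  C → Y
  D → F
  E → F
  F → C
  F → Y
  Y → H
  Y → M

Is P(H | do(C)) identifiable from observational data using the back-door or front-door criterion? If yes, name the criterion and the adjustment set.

desc(C)\{C}={H,M,Y}; candidates ⊆ {D,E,F}.
size 0: {}; under {} C still reaches {D,E,F,H,M,Y} ∋ H.
{F}: C⊥H given {F} in G with C→· removed — back-door holds.
P(H|do(C)) = Σ_{F} P(H|C,F)·P(F).

P(H|do(C)): backdoor, adjust for {F}.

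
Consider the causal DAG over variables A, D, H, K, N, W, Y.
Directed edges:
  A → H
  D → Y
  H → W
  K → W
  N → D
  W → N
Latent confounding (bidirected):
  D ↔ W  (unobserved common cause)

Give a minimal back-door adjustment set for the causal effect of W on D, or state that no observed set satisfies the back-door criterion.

W→D: no observed back-door set.

desc(W)\{W}={D,N,Y}; candidates ⊆ {A,H,K}.
W↔D: latent back-door arc(s) into W.
size 0: {}; under {} W still reaches {A,D,H,K,Y} ∋ D.
size 1: {A}, {H}, {K}; under {A} W still reaches {D,H,K,Y} ∋ D.
size 2: {A,H}, {A,K}, {H,K}; under {A,H} W still reaches {D,K,Y} ∋ D.
W↔D cannot be blocked by any observed set — no back-door set.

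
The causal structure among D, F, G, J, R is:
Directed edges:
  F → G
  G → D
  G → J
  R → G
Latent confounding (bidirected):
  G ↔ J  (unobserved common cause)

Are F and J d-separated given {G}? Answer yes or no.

No — F and J are d-connected given {G}.

Bayes-Ball from F | {G} reaches {J,R}.
J ∈ reach(F|{G}) ⇒ F ⊥̸ J | {G}.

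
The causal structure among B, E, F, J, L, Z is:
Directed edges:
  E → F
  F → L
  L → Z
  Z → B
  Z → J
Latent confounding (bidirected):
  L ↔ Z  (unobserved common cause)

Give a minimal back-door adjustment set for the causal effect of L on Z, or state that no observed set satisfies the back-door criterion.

L→Z: no observed back-door set.

desc(L)\{L}={B,J,Z}; candidates ⊆ {E,F}.
L↔Z: latent back-door arc(s) into L.
size 0: {}; under {} L still reaches {B,E,F,J,Z} ∋ Z.
size 1: {E}, {F}; under {E} L still reaches {B,F,J,Z} ∋ Z.
size 2: {E,F}; under {E,F} L still reaches {B,J,Z} ∋ Z.
L↔Z cannot be blocked by any observed set — no back-door set.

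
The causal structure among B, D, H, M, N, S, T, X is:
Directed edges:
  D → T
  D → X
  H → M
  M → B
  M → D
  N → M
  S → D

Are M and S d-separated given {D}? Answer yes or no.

No — M and S are d-connected given {D}.

Bayes-Ball from M | {D} reaches {B,H,N,S}.
S ∈ reach(M|{D}) ⇒ M ⊥̸ S | {D}.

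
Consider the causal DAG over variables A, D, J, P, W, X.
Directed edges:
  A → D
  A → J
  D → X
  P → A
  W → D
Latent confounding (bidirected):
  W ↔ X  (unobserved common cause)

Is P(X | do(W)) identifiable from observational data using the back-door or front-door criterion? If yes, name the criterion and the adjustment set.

desc(W)\{W}={D,X}; candidates ⊆ {A,J,P}.
W↔X: latent back-door arc(s) into W.
size 0: {}; under {} W still reaches {X} ∋ X.
size 1: {A}, {J}, {P}; under {A} W still reaches {X} ∋ X.
size 2: {A,J}, {A,P}, {J,P}; under {A,J} W still reaches {X} ∋ X.
W↔X cannot be blocked by any observed set — no back-door set.
{D}: (i) intercepts every directed W→X path; (ii) no back-door W→{D}; (iii) {W} blocks every back-door {D}→X. Front-door holds.
P(X|do(W)) = Σ_{D} P(D|W) Σ_{W'} P(X|D,W')P(W').

P(X|do(W)): frontdoor, adjust for {D}.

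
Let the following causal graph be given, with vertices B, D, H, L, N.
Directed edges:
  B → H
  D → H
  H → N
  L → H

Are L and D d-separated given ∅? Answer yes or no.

Yes — L ⊥ D | ∅.

Bayes-Ball from L | ∅ reaches {H,N}.
D ∉ reach(L|∅) ⇒ L ⊥ D | ∅.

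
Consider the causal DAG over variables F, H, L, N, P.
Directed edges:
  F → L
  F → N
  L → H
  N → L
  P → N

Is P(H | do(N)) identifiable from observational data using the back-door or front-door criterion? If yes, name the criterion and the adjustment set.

P(H|do(N)): backdoor, adjust for {F}.

desc(N)\{N}={H,L}; candidates ⊆ {F,P}.
size 0: {}; under {} N still reaches {F,H,L,P} ∋ H.
{F}: N⊥H given {F} in G with N→· removed — back-door holds.
P(H|do(N)) = Σ_{F} P(H|N,F)·P(F).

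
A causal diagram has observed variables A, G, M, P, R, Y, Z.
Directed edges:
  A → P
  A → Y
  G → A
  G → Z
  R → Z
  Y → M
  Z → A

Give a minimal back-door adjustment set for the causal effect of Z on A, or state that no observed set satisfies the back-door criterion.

Z→A: minimal back-door set {G}.

desc(Z)\{Z}={A,M,P,Y}; candidates ⊆ {G,R}.
size 0: {}; under {} Z still reaches {A,G,M,P,R,Y} ∋ A.
{G}: Z⊥A given {G} in G with Z→· removed — back-door holds.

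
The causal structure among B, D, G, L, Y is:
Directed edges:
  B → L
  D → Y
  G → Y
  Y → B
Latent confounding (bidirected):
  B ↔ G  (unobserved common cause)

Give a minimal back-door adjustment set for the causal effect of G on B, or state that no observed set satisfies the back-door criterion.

G→B: no observed back-door set.

desc(G)\{G}={B,L,Y}; candidates ⊆ {D}.
G↔B: latent back-door arc(s) into G.
size 0: {}; under {} G still reaches {B,L} ∋ B.
size 1: {D}; under {D} G still reaches {B,L} ∋ B.
G↔B cannot be blocked by any observed set — no back-door set.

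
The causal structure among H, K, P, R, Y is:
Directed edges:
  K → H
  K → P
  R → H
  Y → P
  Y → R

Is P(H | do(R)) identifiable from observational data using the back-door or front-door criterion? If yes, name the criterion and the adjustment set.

desc(R)\{R}={H}; candidates ⊆ {K,P,Y}.
∅: R⊥H given ∅ in G with R→· removed — back-door holds.
P(H|do(R)) = P(H|R) — no adjustment needed.

P(H|do(R)): backdoor, adjust for ∅.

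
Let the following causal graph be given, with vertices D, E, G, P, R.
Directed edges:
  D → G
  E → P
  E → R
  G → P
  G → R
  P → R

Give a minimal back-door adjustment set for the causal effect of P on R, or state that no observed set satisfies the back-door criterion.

desc(P)\{P}={R}; candidates ⊆ {D,E,G}.
size 0: {}; under {} P still reaches {D,E,G,R} ∋ R.
size 1: {D}, {E}, {G}; under {D} P still reaches {E,G,R} ∋ R.
{E,G}: P⊥R given {E,G} in G with P→· removed — back-door holds.

P→R: minimal back-door set {E, G}.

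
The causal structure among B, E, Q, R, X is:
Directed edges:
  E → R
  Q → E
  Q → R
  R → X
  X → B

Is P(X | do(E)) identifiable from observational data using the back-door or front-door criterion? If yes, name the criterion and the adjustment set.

P(X|do(E)): backdoor, adjust for {Q}.

desc(E)\{E}={B,R,X}; candidates ⊆ {Q}.
size 0: {}; under {} E still reaches {B,Q,R,X} ∋ X.
{Q}: E⊥X given {Q} in G with E→· removed — back-door holds.
P(X|do(E)) = Σ_{Q} P(X|E,Q)·P(Q).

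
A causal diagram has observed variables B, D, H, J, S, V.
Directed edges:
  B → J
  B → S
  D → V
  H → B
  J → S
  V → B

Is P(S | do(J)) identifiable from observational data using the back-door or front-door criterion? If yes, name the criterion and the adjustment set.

P(S|do(J)): backdoor, adjust for {B}.

desc(J)\{J}={S}; candidates ⊆ {B,D,H,V}.
size 0: {}; under {} J still reaches {B,D,H,S,V} ∋ S.
{B}: J⊥S given {B} in G with J→· removed — back-door holds.
P(S|do(J)) = Σ_{B} P(S|J,B)·P(B).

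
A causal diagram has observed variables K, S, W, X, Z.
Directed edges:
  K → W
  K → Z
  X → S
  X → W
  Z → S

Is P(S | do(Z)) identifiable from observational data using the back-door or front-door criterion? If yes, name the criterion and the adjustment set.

P(S|do(Z)): backdoor, adjust for ∅.

desc(Z)\{Z}={S}; candidates ⊆ {K,W,X}.
∅: Z⊥S given ∅ in G with Z→· removed — back-door holds.
P(S|do(Z)) = P(S|Z) — no adjustment needed.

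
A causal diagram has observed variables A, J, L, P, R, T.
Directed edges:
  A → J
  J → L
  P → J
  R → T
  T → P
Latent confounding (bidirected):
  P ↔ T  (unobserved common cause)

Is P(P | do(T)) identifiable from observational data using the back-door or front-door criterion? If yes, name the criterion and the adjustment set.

P(P|do(T)): not identifiable (no BD/FD set).

desc(T)\{T}={J,L,P}; candidates ⊆ {A,R}.
T↔P: latent back-door arc(s) into T.
size 0: {}; under {} T still reaches {J,L,P,R} ∋ P.
size 1: {A}, {R}; under {A} T still reaches {J,L,P,R} ∋ P.
size 2: {A,R}; under {A,R} T still reaches {J,L,P} ∋ P.
T↔P cannot be blocked by any observed set — no back-door set.
No mediator lies on a directed T→…→P path.
Neither criterion identifies P(P|do(T)) in this graph.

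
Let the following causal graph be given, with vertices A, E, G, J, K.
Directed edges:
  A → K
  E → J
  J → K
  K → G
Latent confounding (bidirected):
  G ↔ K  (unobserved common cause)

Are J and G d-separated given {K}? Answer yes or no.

Bayes-Ball from J | {K} reaches {A,E,G}.
G ∈ reach(J|{K}) ⇒ J ⊥̸ G | {K}.

No — J and G are d-connected given {K}.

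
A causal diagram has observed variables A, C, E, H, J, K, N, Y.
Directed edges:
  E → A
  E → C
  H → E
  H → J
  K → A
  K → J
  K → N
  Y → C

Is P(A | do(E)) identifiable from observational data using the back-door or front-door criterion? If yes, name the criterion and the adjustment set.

P(A|do(E)): backdoor, adjust for ∅.

desc(E)\{E}={A,C}; candidates ⊆ {H,J,K,N,Y}.
∅: E⊥A given ∅ in G with E→· removed — back-door holds.
P(A|do(E)) = P(A|E) — no adjustment needed.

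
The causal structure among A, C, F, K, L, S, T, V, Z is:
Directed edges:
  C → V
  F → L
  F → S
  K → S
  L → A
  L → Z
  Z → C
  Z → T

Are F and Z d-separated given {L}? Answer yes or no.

Yes — F ⊥ Z | {L}.

Bayes-Ball from F | {L} reaches {S}.
Z ∉ reach(F|{L}) ⇒ F ⊥ Z | {L}.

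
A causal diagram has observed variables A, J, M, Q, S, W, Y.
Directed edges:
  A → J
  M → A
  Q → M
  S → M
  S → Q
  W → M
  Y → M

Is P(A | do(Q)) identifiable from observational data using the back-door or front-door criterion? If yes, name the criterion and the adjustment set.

desc(Q)\{Q}={A,J,M}; candidates ⊆ {S,W,Y}.
size 0: {}; under {} Q still reaches {A,J,M,S} ∋ A.
{S}: Q⊥A given {S} in G with Q→· removed — back-door holds.
P(A|do(Q)) = Σ_{S} P(A|Q,S)·P(S).

P(A|do(Q)): backdoor, adjust for {S}.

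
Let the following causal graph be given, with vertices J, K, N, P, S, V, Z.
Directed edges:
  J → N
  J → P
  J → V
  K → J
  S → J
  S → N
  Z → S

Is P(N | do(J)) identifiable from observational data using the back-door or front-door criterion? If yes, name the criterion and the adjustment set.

desc(J)\{J}={N,P,V}; candidates ⊆ {K,S,Z}.
size 0: {}; under {} J still reaches {K,N,S,Z} ∋ N.
{S}: J⊥N given {S} in G with J→· removed — back-door holds.
P(N|do(J)) = Σ_{S} P(N|J,S)·P(S).

P(N|do(J)): backdoor, adjust for {S}.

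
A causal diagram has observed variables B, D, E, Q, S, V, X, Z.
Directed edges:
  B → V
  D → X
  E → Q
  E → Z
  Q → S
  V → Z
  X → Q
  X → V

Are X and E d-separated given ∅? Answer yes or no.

Bayes-Ball from X | ∅ reaches {D,Q,S,V,Z}.
E ∉ reach(X|∅) ⇒ X ⊥ E | ∅.

Yes — X ⊥ E | ∅.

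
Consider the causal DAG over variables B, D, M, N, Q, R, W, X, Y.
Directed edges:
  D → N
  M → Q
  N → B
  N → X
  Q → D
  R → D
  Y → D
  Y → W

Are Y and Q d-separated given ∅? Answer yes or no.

Yes — Y ⊥ Q | ∅.

Bayes-Ball from Y | ∅ reaches {B,D,N,W,X}.
Q ∉ reach(Y|∅) ⇒ Y ⊥ Q | ∅.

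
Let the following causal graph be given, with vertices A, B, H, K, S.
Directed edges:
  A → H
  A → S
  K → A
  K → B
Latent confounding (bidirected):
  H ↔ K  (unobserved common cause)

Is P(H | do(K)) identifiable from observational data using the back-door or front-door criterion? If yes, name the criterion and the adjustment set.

P(H|do(K)): frontdoor, adjust for {A}.

desc(K)\{K}={A,B,H,S}; candidates ⊆ {—}.
K↔H: latent back-door arc(s) into K.
size 0: {}; under {} K still reaches {H} ∋ H.
K↔H cannot be blocked by any observed set — no back-door set.
{A}: (i) intercepts every directed K→H path; (ii) no back-door K→{A}; (iii) {K} blocks every back-door {A}→H. Front-door holds.
P(H|do(K)) = Σ_{A} P(A|K) Σ_{K'} P(H|A,K')P(K').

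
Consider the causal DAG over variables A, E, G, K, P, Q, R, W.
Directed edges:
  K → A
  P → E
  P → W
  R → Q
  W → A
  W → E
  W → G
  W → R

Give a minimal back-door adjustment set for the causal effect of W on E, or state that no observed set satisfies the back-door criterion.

W→E: minimal back-door set {P}.

desc(W)\{W}={A,E,G,Q,R}; candidates ⊆ {K,P}.
size 0: {}; under {} W still reaches {E,P} ∋ E.
{P}: W⊥E given {P} in G with W→· removed — back-door holds.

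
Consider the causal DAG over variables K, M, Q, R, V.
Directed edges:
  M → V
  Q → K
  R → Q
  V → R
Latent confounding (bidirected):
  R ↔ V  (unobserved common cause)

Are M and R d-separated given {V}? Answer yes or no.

Bayes-Ball from M | {V} reaches {K,Q,R}.
R ∈ reach(M|{V}) ⇒ M ⊥̸ R | {V}.

No — M and R are d-connected given {V}.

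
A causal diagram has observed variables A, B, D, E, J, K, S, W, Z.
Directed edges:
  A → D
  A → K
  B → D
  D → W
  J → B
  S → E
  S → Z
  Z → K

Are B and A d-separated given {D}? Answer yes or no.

Bayes-Ball from B | {D} reaches {A,J,K}.
A ∈ reach(B|{D}) ⇒ B ⊥̸ A | {D}.

No — B and A are d-connected given {D}.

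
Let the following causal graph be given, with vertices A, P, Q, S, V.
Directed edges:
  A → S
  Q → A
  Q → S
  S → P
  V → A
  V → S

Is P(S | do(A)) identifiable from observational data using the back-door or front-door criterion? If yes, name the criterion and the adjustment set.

P(S|do(A)): backdoor, adjust for {Q, V}.

desc(A)\{A}={P,S}; candidates ⊆ {Q,V}.
size 0: {}; under {} A still reaches {P,Q,S,V} ∋ S.
size 1: {Q}, {V}; under {Q} A still reaches {P,S,V} ∋ S.
{Q,V}: A⊥S given {Q,V} in G with A→· removed — back-door holds.
P(S|do(A)) = Σ_{Q,V} P(S|A,Q,V)·P(Q,V).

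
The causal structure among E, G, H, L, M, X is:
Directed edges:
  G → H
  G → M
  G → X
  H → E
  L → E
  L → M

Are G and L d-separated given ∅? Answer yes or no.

Yes — G ⊥ L | ∅.

Bayes-Ball from G | ∅ reaches {E,H,M,X}.
L ∉ reach(G|∅) ⇒ G ⊥ L | ∅.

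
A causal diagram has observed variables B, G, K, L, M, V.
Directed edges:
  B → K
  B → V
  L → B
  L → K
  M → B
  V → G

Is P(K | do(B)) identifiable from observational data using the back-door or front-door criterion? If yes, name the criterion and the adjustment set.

desc(B)\{B}={G,K,V}; candidates ⊆ {L,M}.
size 0: {}; under {} B still reaches {K,L,M} ∋ K.
{L}: B⊥K given {L} in G with B→· removed — back-door holds.
P(K|do(B)) = Σ_{L} P(K|B,L)·P(L).

P(K|do(B)): backdoor, adjust for {L}.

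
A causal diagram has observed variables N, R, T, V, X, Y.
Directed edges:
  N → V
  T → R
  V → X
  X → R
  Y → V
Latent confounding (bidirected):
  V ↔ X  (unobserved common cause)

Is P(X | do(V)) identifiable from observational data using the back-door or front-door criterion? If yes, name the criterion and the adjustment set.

P(X|do(V)): not identifiable (no BD/FD set).

desc(V)\{V}={R,X}; candidates ⊆ {N,T,Y}.
V↔X: latent back-door arc(s) into V.
size 0: {}; under {} V still reaches {N,R,X,Y} ∋ X.
size 1: {N}, {T}, {Y}; under {N} V still reaches {R,X,Y} ∋ X.
size 2: {N,T}, {N,Y}, {T,Y}; under {N,T} V still reaches {R,X,Y} ∋ X.
V↔X cannot be blocked by any observed set — no back-door set.
No mediator lies on a directed V→…→X path.
Neither criterion identifies P(X|do(V)) in this graph.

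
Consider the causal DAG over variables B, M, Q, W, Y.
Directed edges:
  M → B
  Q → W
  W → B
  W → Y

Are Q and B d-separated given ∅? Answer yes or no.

No — Q and B are d-connected given ∅.

Bayes-Ball from Q | ∅ reaches {B,W,Y}.
B ∈ reach(Q|∅) ⇒ Q ⊥̸ B | ∅.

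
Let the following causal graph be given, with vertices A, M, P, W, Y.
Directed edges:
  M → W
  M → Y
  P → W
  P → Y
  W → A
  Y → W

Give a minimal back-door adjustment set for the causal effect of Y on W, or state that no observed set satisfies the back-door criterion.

Y→W: minimal back-door set {M, P}.

desc(Y)\{Y}={A,W}; candidates ⊆ {M,P}.
size 0: {}; under {} Y still reaches {A,M,P,W} ∋ W.
size 1: {M}, {P}; under {M} Y still reaches {A,P,W} ∋ W.
{M,P}: Y⊥W given {M,P} in G with Y→· removed — back-door holds.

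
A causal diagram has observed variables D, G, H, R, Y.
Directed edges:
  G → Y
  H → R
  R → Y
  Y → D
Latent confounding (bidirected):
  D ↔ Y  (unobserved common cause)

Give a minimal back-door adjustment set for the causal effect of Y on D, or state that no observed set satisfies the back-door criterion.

Y→D: no observed back-door set.

desc(Y)\{Y}={D}; candidates ⊆ {G,H,R}.
Y↔D: latent back-door arc(s) into Y.
size 0: {}; under {} Y still reaches {D,G,H,R} ∋ D.
size 1: {G}, {H}, {R}; under {G} Y still reaches {D,H,R} ∋ D.
size 2: {G,H}, {G,R}, {H,R}; under {G,H} Y still reaches {D,R} ∋ D.
Y↔D cannot be blocked by any observed set — no back-door set.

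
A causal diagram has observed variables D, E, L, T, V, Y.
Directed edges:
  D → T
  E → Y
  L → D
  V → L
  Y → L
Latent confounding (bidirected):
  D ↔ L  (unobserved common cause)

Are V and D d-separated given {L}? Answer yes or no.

Bayes-Ball from V | {L} reaches {D,E,T,Y}.
D ∈ reach(V|{L}) ⇒ V ⊥̸ D | {L}.

No — V and D are d-connected given {L}.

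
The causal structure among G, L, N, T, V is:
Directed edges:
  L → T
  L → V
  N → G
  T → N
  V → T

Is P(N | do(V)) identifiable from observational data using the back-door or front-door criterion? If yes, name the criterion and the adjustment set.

P(N|do(V)): backdoor, adjust for {L}.

desc(V)\{V}={G,N,T}; candidates ⊆ {L}.
size 0: {}; under {} V still reaches {G,L,N,T} ∋ N.
{L}: V⊥N given {L} in G with V→· removed — back-door holds.
P(N|do(V)) = Σ_{L} P(N|V,L)·P(L).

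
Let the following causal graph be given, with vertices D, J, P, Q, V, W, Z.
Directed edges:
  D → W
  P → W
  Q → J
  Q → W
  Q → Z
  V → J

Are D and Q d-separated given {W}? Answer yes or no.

No — D and Q are d-connected given {W}.

Bayes-Ball from D | {W} reaches {J,P,Q,Z}.
Q ∈ reach(D|{W}) ⇒ D ⊥̸ Q | {W}.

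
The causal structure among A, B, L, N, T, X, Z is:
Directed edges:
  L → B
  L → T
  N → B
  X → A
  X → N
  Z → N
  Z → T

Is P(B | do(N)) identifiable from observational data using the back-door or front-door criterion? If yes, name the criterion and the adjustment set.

desc(N)\{N}={B}; candidates ⊆ {A,L,T,X,Z}.
∅: N⊥B given ∅ in G with N→· removed — back-door holds.
P(B|do(N)) = P(B|N) — no adjustment needed.

P(B|do(N)): backdoor, adjust for ∅.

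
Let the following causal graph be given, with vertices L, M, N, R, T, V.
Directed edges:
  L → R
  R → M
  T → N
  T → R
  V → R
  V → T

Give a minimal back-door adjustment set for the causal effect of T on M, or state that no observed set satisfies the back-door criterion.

T→M: minimal back-door set {V}.

desc(T)\{T}={M,N,R}; candidates ⊆ {L,V}.
size 0: {}; under {} T still reaches {M,R,V} ∋ M.
{V}: T⊥M given {V} in G with T→· removed — back-door holds.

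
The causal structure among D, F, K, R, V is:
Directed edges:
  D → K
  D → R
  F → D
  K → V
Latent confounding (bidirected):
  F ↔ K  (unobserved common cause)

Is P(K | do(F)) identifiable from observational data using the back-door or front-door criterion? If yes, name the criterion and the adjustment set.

P(K|do(F)): frontdoor, adjust for {D}.

desc(F)\{F}={D,K,R,V}; candidates ⊆ {—}.
F↔K: latent back-door arc(s) into F.
size 0: {}; under {} F still reaches {K,V} ∋ K.
F↔K cannot be blocked by any observed set — no back-door set.
{D}: (i) intercepts every directed F→K path; (ii) no back-door F→{D}; (iii) {F} blocks every back-door {D}→K. Front-door holds.
P(K|do(F)) = Σ_{D} P(D|F) Σ_{F'} P(K|D,F')P(F').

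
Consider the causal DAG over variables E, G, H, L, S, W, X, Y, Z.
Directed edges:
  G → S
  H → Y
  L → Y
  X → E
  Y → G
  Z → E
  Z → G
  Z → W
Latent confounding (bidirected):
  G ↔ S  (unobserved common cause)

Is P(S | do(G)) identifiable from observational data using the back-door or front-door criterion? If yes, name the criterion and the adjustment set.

desc(G)\{G}={S}; candidates ⊆ {E,H,L,W,X,Y,Z}.
G↔S: latent back-door arc(s) into G.
size 0: {}; under {} G still reaches {E,H,L,S,W,Y,Z} ∋ S.
size 1: {E}, {H}, {L} …(+4); under {E} G still reaches {H,L,S,W,X,Y,Z} ∋ S.
size 2: {E,H}, {E,L}, {E,W} …(+18); under {E,H} G still reaches {L,S,W,X,Y,Z} ∋ S.
G↔S cannot be blocked by any observed set — no back-door set.
No mediator lies on a directed G→…→S path.
Neither criterion identifies P(S|do(G)) in this graph.

P(S|do(G)): not identifiable (no BD/FD set).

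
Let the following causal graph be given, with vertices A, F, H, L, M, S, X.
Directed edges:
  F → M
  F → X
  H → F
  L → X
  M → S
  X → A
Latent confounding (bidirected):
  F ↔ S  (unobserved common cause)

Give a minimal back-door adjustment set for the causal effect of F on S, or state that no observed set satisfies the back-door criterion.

desc(F)\{F}={A,M,S,X}; candidates ⊆ {H,L}.
F↔S: latent back-door arc(s) into F.
size 0: {}; under {} F still reaches {H,S} ∋ S.
size 1: {H}, {L}; under {H} F still reaches {S} ∋ S.
size 2: {H,L}; under {H,L} F still reaches {S} ∋ S.
F↔S cannot be blocked by any observed set — no back-door set.

F→S: no observed back-door set.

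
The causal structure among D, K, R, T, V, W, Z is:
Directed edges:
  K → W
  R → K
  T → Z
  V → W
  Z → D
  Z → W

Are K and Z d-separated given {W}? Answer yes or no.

Bayes-Ball from K | {W} reaches {D,R,T,V,Z}.
Z ∈ reach(K|{W}) ⇒ K ⊥̸ Z | {W}.

No — K and Z are d-connected given {W}.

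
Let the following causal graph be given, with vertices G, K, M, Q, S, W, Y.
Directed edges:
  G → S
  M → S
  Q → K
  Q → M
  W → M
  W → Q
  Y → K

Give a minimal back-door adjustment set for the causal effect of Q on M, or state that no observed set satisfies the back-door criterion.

Q→M: minimal back-door set {W}.

desc(Q)\{Q}={K,M,S}; candidates ⊆ {G,W,Y}.
size 0: {}; under {} Q still reaches {M,S,W} ∋ M.
{W}: Q⊥M given {W} in G with Q→· removed — back-door holds.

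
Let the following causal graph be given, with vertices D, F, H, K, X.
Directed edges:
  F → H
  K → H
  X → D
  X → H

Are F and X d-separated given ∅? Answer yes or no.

Bayes-Ball from F | ∅ reaches {H}.
X ∉ reach(F|∅) ⇒ F ⊥ X | ∅.

Yes — F ⊥ X | ∅.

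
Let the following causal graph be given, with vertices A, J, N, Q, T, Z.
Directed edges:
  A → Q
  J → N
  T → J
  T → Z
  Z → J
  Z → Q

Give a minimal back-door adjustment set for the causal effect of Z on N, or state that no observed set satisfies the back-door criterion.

desc(Z)\{Z}={J,N,Q}; candidates ⊆ {A,T}.
size 0: {}; under {} Z still reaches {J,N,T} ∋ N.
{T}: Z⊥N given {T} in G with Z→· removed — back-door holds.

Z→N: minimal back-door set {T}.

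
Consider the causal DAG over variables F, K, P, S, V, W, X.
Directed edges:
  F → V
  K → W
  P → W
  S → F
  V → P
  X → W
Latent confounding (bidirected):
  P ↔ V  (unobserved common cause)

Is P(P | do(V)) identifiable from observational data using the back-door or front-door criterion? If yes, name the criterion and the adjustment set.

P(P|do(V)): not identifiable (no BD/FD set).

desc(V)\{V}={P,W}; candidates ⊆ {F,K,S,X}.
V↔P: latent back-door arc(s) into V.
size 0: {}; under {} V still reaches {F,P,S,W} ∋ P.
size 1: {F}, {K}, {S} …(+1); under {F} V still reaches {P,W} ∋ P.
size 2: {F,K}, {F,S}, {F,X} …(+3); under {F,K} V still reaches {P,W} ∋ P.
V↔P cannot be blocked by any observed set — no back-door set.
No mediator lies on a directed V→…→P path.
Neither criterion identifies P(P|do(V)) in this graph.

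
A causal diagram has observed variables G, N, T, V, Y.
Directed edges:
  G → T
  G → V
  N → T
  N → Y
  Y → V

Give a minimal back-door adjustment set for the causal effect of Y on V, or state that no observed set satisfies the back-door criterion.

desc(Y)\{Y}={V}; candidates ⊆ {G,N,T}.
∅: Y⊥V given ∅ in G with Y→· removed — back-door holds.

Y→V: minimal back-door set ∅.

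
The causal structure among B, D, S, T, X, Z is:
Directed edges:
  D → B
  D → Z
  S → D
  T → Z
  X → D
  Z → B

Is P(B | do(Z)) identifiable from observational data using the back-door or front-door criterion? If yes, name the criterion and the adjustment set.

P(B|do(Z)): backdoor, adjust for {D}.

desc(Z)\{Z}={B}; candidates ⊆ {D,S,T,X}.
size 0: {}; under {} Z still reaches {B,D,S,T,X} ∋ B.
{D}: Z⊥B given {D} in G with Z→· removed — back-door holds.
P(B|do(Z)) = Σ_{D} P(B|Z,D)·P(D).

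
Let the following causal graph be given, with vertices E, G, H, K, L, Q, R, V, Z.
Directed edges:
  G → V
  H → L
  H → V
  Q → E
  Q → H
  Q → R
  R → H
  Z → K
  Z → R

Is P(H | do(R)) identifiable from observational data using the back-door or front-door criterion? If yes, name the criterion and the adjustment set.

P(H|do(R)): backdoor, adjust for {Q}.

desc(R)\{R}={H,L,V}; candidates ⊆ {E,G,K,Q,Z}.
size 0: {}; under {} R still reaches {E,H,K,L,Q,V,Z} ∋ H.
{Q}: R⊥H given {Q} in G with R→· removed — back-door holds.
P(H|do(R)) = Σ_{Q} P(H|R,Q)·P(Q).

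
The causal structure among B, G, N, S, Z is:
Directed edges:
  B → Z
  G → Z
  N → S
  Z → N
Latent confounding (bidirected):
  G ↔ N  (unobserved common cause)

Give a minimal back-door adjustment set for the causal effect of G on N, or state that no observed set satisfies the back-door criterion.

G→N: no observed back-door set.

desc(G)\{G}={N,S,Z}; candidates ⊆ {B}.
G↔N: latent back-door arc(s) into G.
size 0: {}; under {} G still reaches {N,S} ∋ N.
size 1: {B}; under {B} G still reaches {N,S} ∋ N.
G↔N cannot be blocked by any observed set — no back-door set.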